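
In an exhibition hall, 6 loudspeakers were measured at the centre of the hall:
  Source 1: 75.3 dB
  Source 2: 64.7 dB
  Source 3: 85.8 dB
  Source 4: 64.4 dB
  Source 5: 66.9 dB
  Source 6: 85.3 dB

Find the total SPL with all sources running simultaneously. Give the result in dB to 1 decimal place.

Σ 10^(Lᵢ/10) = 7.635e+08.
L_total = 10·log₁₀(7.635e+08) = 88.8 dB.

88.8 dB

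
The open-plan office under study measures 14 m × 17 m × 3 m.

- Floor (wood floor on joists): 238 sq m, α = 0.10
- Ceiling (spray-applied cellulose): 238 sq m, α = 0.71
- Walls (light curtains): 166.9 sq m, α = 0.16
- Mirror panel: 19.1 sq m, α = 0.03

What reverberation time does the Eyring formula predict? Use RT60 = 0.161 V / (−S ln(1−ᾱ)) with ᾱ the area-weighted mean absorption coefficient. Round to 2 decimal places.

Total surface area S = 238 + 238 + 166.9 + 19.1 = 662.0 sq m.
Σ(Sᵢαᵢ) = 238×0.10 + 238×0.71 + 166.9×0.16 + 19.1×0.03 = 220.057.
Mean coefficient ᾱ = A/S = 0.3324.
Eyring denominator: −S ln(1−ᾱ) = 267.492.
V = 14 × 17 × 3 = 714 m³.
RT60 = 0.161 × 714 / 267.492 = 0.43 s.

0.43 seconds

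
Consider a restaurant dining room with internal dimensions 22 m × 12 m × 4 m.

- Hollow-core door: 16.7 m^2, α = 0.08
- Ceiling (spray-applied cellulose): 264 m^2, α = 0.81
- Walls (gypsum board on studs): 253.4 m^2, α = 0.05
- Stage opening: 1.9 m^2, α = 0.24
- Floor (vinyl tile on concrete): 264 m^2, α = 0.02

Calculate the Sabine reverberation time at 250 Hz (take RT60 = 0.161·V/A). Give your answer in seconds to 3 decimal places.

Equivalent absorption area: A = 16.7·0.08 + 264·0.81 + 253.4·0.05 + 1.9·0.24 + 264·0.02 = 233.582 m^2.
V = 22·12·4 = 1056 m³.
RT60 = 0.161 · V / A = 0.161 × 1056 / 233.582 = 0.728 s.

0.728 s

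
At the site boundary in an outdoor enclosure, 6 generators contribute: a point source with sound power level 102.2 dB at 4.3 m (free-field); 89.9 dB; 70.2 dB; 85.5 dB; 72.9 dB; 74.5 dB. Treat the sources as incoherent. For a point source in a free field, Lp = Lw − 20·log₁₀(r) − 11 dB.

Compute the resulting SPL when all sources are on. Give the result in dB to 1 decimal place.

91.6 dB

Source at 4.3 m: Lp = 102.2 − 20·log₁₀(4.3) − 11 = 78.5 dB.
Σ 10^(Lᵢ/10) = 1.461e+09.
Back to dB: 10·log₁₀ Σ = 91.6 dB.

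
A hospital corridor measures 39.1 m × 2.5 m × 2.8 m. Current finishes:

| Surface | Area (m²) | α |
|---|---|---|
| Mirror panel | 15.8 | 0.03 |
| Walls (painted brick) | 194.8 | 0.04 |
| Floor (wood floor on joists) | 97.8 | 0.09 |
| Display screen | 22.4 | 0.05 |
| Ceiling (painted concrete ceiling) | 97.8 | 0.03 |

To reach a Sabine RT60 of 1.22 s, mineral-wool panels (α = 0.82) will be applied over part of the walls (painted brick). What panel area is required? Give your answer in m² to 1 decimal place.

19.2

Summing Sᵢαᵢ: 0.474 + 7.792 + 8.802 + 1.120 + 2.934 → A₁ = 21.122 sabins.
Required A₂ = 0.161·273.7/1.22 = 36.119 sabins.
ΔA needed = 36.119 − 21.122 = 14.997 sabins.
Net gain per m²: Δα = 0.82 − 0.04 = 0.78.
Area = ΔA/Δα = 14.997/0.78 = 19.2 m².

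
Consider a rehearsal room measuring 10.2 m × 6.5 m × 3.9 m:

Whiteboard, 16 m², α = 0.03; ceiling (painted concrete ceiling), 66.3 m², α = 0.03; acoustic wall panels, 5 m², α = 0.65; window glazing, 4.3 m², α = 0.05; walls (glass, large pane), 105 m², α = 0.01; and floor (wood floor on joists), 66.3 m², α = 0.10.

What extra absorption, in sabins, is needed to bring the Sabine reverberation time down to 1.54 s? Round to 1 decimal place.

A₁ = Σ Sᵢαᵢ = 16*0.03 + 66.3*0.03 + 5*0.65 + 4.3*0.05 + 105*0.01 + 66.3*0.10 = 13.614 sabins.
For T = 1.54 s, need A₂ = 0.161·V/T = 0.161·258.57/1.54 = 27.032 sabins.
Shortfall: 27.032 − 13.614 = 13.4 sabins.

13.4 sabins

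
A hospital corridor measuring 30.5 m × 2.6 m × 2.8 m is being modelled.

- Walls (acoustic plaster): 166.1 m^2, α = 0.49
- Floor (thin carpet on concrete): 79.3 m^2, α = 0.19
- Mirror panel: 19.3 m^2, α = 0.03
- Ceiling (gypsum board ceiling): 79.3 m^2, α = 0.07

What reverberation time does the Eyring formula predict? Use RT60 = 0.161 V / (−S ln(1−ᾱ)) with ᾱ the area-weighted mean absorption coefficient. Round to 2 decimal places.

0.29 sec

Total surface area S = 166.1 + 79.3 + 19.3 + 79.3 = 344.0 m^2.
Σ(Sᵢαᵢ) = 166.1·0.49 + 79.3·0.19 + 19.3·0.03 + 79.3·0.07 = 102.586.
Mean coefficient ᾱ = A/S = 0.2982.
Eyring denominator: −S ln(1−ᾱ) = 121.813.
V = 30.5 × 2.6 × 2.8 = 222.04 m³.
T = 0.161·V/[−S·ln(1−ᾱ)] = 0.161·222.04/121.813 = 0.29 s.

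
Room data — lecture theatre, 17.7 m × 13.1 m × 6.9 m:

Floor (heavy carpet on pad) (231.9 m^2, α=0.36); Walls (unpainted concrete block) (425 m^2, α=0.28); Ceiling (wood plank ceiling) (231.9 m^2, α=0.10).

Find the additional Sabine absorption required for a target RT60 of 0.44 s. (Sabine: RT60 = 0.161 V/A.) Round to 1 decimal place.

A₁ = Σ Sᵢαᵢ = 231.9·0.36 + 425·0.28 + 231.9·0.10 = 225.674 sabins.
For T = 0.44 s, need A₂ = 0.161·V/T = 0.161·1599.903/0.44 = 585.419 sabins.
Shortfall: 585.419 − 225.674 = 359.7 sabins.

359.7 sabins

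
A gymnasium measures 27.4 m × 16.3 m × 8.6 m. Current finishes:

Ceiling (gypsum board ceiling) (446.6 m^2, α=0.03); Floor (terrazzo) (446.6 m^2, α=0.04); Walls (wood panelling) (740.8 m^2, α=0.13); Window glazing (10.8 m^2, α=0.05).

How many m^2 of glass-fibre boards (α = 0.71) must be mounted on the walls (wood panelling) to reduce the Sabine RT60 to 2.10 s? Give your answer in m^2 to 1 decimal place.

Summing Sᵢαᵢ: 13.398 + 17.864 + 96.304 + 0.540 → A₁ = 128.106 sabins.
Required A₂ = 0.161·3840.932/2.10 = 294.471 sabins.
Absorption to add: 294.471 − 128.106 = 166.365 sabins.
Net gain per m^2: Δα = 0.71 − 0.13 = 0.58.
Panel area = 166.365 / 0.58 = 286.8 m^2.

286.8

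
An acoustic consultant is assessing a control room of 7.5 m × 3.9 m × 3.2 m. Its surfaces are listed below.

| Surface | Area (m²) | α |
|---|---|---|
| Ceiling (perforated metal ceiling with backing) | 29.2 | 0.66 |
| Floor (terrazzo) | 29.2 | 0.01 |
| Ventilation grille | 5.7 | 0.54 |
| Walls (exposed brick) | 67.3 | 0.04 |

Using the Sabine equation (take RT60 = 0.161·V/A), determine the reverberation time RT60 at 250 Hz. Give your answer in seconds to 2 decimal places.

0.59 sec

Total absorption A = 29.2×0.66 + 29.2×0.01 + 5.7×0.54 + 67.3×0.04
  = 19.272 + 0.292 + 3.078 + 2.692 = 25.334 m² sabins.
V = 7.5·3.9·3.2 = 93.6 m³.
RT60 = 0.161 · V / A = 0.161 × 93.6 / 25.334 = 0.59 s.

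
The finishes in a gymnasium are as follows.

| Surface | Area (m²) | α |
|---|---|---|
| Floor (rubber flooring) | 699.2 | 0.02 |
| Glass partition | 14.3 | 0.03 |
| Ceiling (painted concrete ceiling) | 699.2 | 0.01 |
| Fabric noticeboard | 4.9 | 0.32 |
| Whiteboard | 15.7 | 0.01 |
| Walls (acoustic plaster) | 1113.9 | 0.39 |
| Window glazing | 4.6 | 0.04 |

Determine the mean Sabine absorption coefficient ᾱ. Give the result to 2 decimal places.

Total surface area S = 2551.8 m².
Σ(Sᵢαᵢ) = 699.2×0.02 + 14.3×0.03 + 699.2×0.01 + 4.9×0.32 + 15.7×0.01 + 1113.9×0.39 + 4.6×0.04 = 457.735.
ᾱ = 457.735 / 2551.8 = 0.18.

0.18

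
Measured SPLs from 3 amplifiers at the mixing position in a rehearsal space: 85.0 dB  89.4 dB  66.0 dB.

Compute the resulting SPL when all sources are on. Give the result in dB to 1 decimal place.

Sum in the linear (power) domain: Σ 10^(Lᵢ/10) = 10^(85.0/10) + 10^(89.4/10) + 10^(66.0/10) = 1.191e+09.
L_total = 10·log₁₀(1.191e+09) = 90.8 dB.

90.8 dB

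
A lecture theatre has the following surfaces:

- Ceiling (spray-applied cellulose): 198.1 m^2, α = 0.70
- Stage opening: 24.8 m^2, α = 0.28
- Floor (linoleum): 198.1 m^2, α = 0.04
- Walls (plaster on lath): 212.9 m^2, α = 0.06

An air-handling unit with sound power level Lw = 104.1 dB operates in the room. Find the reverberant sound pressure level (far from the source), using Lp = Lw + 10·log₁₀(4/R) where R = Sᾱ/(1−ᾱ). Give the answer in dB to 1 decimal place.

Σ(Sᵢαᵢ) = 198.1·0.70 + 24.8·0.28 + 198.1·0.04 + 212.9·0.06 = 166.312; total area S = 633.9 m^2.
ᾱ = 166.312/633.9 = 0.2624; R = Sᾱ/(1−ᾱ) = 166.312/(1−0.2624) = 225.477 m^2.
Lp = Lw + 10 log₁₀(4/R) = 104.1 -17.51 = 86.6 dB.

86.6 dB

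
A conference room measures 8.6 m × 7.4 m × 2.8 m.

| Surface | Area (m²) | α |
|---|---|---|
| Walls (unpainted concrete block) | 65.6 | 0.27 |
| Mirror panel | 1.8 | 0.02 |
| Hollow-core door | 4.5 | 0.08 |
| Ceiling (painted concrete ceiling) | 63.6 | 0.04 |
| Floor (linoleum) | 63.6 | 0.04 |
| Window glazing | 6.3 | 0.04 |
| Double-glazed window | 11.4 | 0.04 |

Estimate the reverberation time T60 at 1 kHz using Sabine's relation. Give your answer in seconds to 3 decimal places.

Equivalent absorption area: A = 65.6*0.27 + 1.8*0.02 + 4.5*0.08 + 63.6*0.04 + 63.6*0.04 + 6.3*0.04 + 11.4*0.04 = 23.904 m².
Volume V = 8.6 × 7.4 × 2.8 = 178.192 m³.
Sabine: RT60 = 0.161 × 178.192 / 23.904 = 1.200 s.

1.200 s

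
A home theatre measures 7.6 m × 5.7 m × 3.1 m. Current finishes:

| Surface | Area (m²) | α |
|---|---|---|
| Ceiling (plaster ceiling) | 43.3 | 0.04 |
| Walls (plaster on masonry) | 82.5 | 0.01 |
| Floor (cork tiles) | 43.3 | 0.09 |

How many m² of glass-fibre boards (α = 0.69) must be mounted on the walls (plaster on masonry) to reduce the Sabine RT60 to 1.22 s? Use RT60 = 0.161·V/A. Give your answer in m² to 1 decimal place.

Total absorption A₁ = 43.3×0.04 + 82.5×0.01 + 43.3×0.09
  = 1.732 + 0.825 + 3.897 = 6.454 m² sabins.
Required A₂ = 0.161·134.292/1.22 = 17.722 sabins.
ΔA needed = 17.722 − 6.454 = 11.268 sabins.
Each m² of panel replacing the walls (plaster on masonry) adds (0.69 − 0.01) = 0.68 sabins.
Area = ΔA/Δα = 11.268/0.68 = 16.6 m².

16.6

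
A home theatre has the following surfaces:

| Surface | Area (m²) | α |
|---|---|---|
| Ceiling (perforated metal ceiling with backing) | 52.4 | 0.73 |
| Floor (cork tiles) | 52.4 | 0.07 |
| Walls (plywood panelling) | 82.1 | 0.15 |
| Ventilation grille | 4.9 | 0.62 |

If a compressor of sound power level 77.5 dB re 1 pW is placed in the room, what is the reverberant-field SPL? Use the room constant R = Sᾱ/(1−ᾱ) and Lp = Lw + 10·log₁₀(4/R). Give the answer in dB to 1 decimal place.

Σ(Sᵢαᵢ) = 52.4·0.73 + 52.4·0.07 + 82.1·0.15 + 4.9·0.62 = 57.273; total area S = 191.8 m².
ᾱ = 0.2986, so room constant R = A/(1−ᾱ) = 81.655 m².
Lp = 77.5 + 10·log₁₀(4/81.655) = 77.5 + (-13.10) = 64.4 dB.

64.4 dB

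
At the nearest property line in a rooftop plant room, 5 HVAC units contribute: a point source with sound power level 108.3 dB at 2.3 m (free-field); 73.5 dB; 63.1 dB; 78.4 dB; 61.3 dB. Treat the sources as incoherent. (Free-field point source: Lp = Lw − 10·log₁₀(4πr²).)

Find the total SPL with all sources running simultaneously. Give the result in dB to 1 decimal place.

90.5 dB

Source at 2.3 m: Lp = 108.3 − 10·log₁₀(4π·2.3²) = 108.3 − 10·log₁₀(66.476) = 90.1 dB.
Σ 10^(Lᵢ/10) = 1.118e+09.
Back to dB: 10·log₁₀ Σ = 90.5 dB.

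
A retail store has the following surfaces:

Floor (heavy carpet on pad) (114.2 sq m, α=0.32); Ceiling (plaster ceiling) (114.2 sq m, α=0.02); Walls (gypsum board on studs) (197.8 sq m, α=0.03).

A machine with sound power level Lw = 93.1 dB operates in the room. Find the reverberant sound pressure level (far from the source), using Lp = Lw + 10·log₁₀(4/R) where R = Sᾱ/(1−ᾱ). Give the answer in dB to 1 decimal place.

82.1 dB

A = 44.762 sabins; S = 426.2 sq m.
ᾱ = 0.1050, so room constant R = A/(1−ᾱ) = 50.013 sq m.
Lp = 93.1 + 10·log₁₀(4/50.013) = 93.1 + (-10.97) = 82.1 dB.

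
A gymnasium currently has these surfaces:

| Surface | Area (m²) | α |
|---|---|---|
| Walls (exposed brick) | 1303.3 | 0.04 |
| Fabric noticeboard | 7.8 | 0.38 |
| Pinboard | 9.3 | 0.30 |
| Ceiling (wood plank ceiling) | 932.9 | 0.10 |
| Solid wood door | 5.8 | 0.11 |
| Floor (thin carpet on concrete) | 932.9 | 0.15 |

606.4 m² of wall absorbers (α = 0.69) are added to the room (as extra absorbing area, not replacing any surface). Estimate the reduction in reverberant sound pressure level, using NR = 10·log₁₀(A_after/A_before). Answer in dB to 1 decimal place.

3.9 dB

A_before = Σ Sᵢαᵢ = 1303.3×0.04 + 7.8×0.38 + 9.3×0.30 + 932.9×0.10 + 5.8×0.11 + 932.9×0.15 = 291.749 sabins.
Added absorption = 606.4 × 0.69 = 418.416 sabins.
A_after = 291.749 + 418.416 = 710.165 sabins.
Reduction = 10 log₁₀(A_after/A_before) = 10 log₁₀(2.4342) = 3.9 dB.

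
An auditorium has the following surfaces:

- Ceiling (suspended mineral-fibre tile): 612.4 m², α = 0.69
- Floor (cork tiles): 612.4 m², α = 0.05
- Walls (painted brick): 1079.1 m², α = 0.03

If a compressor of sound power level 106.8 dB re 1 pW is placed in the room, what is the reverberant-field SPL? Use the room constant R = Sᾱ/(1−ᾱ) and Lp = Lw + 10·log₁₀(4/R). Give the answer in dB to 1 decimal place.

84.9 dB

Σ(Sᵢαᵢ) = 612.4×0.69 + 612.4×0.05 + 1079.1×0.03 = 485.549; total area S = 2303.9 m².
ᾱ = 0.2108, so room constant R = A/(1−ᾱ) = 615.242 m².
Lp = Lw + 10 log₁₀(4/R) = 106.8 -21.87 = 84.9 dB.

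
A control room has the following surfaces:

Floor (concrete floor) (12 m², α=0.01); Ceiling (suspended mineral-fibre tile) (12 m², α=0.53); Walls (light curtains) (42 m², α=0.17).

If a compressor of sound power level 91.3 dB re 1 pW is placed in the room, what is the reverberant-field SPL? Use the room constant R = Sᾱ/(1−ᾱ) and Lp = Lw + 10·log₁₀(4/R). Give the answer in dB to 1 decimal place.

A = 13.620 sabins; S = 66.0 m².
ᾱ = 13.620/66.0 = 0.2064; R = Sᾱ/(1−ᾱ) = 13.620/(1−0.2064) = 17.162 m².
Lp = 91.3 + 10·log₁₀(4/17.162) = 91.3 + (-6.33) = 85.0 dB.

85.0 dB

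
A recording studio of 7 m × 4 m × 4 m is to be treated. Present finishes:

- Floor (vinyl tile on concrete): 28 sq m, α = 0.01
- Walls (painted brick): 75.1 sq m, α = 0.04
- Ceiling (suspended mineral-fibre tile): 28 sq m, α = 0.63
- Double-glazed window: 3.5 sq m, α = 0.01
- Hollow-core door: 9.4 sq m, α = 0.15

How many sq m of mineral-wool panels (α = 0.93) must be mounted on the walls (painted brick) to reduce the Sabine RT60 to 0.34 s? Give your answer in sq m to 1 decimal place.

34.5

Total absorption A₁ = 28×0.01 + 75.1×0.04 + 28×0.63 + 3.5×0.01 + 9.4×0.15
  = 0.280 + 3.004 + 17.640 + 0.035 + 1.410 = 22.369 sq m sabins.
V = 112 m³. Target absorption A₂ = 0.161 × 112 / 0.34 = 53.035 sabins.
Absorption to add: 53.035 − 22.369 = 30.666 sabins.
Each sq m of panel replacing the walls (painted brick) adds (0.93 − 0.04) = 0.89 sabins.
Area = ΔA/Δα = 30.666/0.89 = 34.5 sq m.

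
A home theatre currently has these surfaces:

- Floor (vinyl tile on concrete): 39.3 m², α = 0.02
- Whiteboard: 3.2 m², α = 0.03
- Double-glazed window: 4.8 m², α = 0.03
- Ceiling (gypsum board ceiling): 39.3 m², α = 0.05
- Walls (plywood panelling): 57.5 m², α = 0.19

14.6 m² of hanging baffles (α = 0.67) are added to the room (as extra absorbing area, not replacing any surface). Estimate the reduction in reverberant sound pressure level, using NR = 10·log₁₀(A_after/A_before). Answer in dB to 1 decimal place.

2.3 dB

Equivalent absorption area: A_before = 39.3·0.02 + 3.2·0.03 + 4.8·0.03 + 39.3·0.05 + 57.5·0.19 = 13.916 m².
Treatment contributes 14.6·0.67 = 9.782 sabins.
A_after = 13.916 + 9.782 = 23.698 sabins.
NR = 10·log₁₀(23.698/13.916) = 2.3 dB.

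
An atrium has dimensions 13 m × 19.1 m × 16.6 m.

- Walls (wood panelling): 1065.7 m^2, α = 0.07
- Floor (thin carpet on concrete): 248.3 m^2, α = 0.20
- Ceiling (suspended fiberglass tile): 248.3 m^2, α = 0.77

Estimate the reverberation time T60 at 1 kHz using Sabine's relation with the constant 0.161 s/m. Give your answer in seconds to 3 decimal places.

Equivalent absorption area: A = 1065.7·0.07 + 248.3·0.20 + 248.3·0.77 = 315.450 m^2.
Room volume: 4121.78 m³.
RT60 = 0.161 · V / A = 0.161 × 4121.78 / 315.450 = 2.104 s.

2.104 s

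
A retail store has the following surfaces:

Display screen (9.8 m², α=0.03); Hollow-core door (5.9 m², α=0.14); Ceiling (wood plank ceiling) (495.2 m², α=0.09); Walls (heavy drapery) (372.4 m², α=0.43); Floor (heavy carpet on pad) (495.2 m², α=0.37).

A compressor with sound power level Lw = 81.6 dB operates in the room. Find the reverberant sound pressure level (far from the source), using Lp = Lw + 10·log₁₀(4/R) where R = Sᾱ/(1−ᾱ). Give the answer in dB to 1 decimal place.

Σ(Sᵢαᵢ) = 9.8×0.03 + 5.9×0.14 + 495.2×0.09 + 372.4×0.43 + 495.2×0.37 = 389.044; total area S = 1378.5 m².
ᾱ = 389.044/1378.5 = 0.2822; R = Sᾱ/(1−ᾱ) = 389.044/(1−0.2822) = 541.995 m².
Lp = 81.6 + 10·log₁₀(4/541.995) = 81.6 + (-21.32) = 60.3 dB.

60.3 dB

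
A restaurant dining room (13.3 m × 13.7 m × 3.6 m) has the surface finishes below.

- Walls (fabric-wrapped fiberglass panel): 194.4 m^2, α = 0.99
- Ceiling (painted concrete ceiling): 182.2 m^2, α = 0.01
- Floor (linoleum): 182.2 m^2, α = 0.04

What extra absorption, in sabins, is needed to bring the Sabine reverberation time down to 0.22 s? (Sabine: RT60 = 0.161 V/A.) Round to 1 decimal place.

278.5 sabins

Summing Sᵢαᵢ: 192.456 + 1.822 + 7.288 → A₁ = 201.566 sabins.
Target A₂ = 0.161·655.956/0.22 = 480.041 sabins (V = 655.956 m³).
ΔA = A₂ − A₁ = 480.041 − 201.566 = 278.5 sabins.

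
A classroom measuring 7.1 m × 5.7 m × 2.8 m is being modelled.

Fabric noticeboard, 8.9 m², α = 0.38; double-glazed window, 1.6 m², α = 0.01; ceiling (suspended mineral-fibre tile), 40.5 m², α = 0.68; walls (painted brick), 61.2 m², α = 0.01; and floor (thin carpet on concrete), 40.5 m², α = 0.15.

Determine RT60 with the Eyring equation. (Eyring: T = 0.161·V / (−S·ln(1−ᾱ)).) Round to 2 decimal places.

0.42 seconds

Total surface area S = 8.9 + 1.6 + 40.5 + 61.2 + 40.5 = 152.7 m².
Σ(Sᵢαᵢ) = 8.9×0.38 + 1.6×0.01 + 40.5×0.68 + 61.2×0.01 + 40.5×0.15 = 37.625.
ᾱ = 37.625 / 152.7 = 0.2464.
−S·ln(1−ᾱ) = −152.7 × ln(1 − 0.2464) = 43.198.
V = 7.1 × 5.7 × 2.8 = 113.316 m³.
T = 0.161·V/[−S·ln(1−ᾱ)] = 0.161·113.316/43.198 = 0.42 s.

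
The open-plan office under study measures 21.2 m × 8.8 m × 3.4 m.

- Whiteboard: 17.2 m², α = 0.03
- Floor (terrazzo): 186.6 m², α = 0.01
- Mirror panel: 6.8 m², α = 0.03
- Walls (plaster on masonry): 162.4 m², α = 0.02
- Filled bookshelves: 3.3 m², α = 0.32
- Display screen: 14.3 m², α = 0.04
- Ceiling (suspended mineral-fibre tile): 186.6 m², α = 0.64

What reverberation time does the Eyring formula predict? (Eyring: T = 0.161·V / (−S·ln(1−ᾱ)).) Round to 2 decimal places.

Total surface area S = 17.2 + 186.6 + 6.8 + 162.4 + 3.3 + 14.3 + 186.6 = 577.2 m².
Σ(Sᵢαᵢ) = 17.2×0.03 + 186.6×0.01 + 6.8×0.03 + 162.4×0.02 + 3.3×0.32 + 14.3×0.04 + 186.6×0.64 = 126.886.
Mean coefficient ᾱ = A/S = 0.2198.
Eyring denominator: −S ln(1−ᾱ) = 143.264.
V = 21.2 × 8.8 × 3.4 = 634.304 m³.
RT60 = 0.161 × 634.304 / 143.264 = 0.71 s.

0.71 s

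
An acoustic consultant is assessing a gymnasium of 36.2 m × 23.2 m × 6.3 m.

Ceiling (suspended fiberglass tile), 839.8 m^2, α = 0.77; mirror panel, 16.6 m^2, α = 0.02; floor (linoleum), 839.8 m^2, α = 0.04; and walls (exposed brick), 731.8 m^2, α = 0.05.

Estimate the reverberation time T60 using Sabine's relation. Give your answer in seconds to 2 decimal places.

Summing Sᵢαᵢ: 646.646 + 0.332 + 33.592 + 36.590 → A = 717.160 sabins.
Volume V = 36.2 × 23.2 × 6.3 = 5290.992 m³.
RT60 = 0.161 · V / A = 0.161 × 5290.992 / 717.160 = 1.19 s.

1.19 s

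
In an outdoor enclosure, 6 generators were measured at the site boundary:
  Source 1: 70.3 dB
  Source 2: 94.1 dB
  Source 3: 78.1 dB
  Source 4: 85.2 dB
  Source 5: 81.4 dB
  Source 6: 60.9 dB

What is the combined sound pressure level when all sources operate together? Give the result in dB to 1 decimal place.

94.9 dB

Converting to relative power and adding: 10^(70.3/10) + 10^(94.1/10) + 10^(78.1/10) + 10^(85.2/10) + 10^(81.4/10) + 10^(60.9/10) = 3.116e+09.
Combined level = 10 log₁₀(3.116e+09) = 94.9 dB.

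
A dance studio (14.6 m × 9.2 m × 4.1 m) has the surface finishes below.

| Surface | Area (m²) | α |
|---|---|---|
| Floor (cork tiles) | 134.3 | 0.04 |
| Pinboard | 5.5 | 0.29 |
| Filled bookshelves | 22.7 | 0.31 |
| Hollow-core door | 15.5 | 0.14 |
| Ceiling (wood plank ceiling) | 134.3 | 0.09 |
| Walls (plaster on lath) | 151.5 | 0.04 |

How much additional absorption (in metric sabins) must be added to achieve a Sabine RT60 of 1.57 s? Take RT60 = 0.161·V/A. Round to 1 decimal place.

A₁ = Σ Sᵢαᵢ = 134.3·0.04 + 5.5·0.29 + 22.7·0.31 + 15.5·0.14 + 134.3·0.09 + 151.5·0.04 = 34.321 sabins.
Target A₂ = 0.161·550.712/1.57 = 56.474 sabins (V = 550.712 m³).
Additional absorption ΔA = 56.474 − 34.321 = 22.2 sabins.

22.2 sabins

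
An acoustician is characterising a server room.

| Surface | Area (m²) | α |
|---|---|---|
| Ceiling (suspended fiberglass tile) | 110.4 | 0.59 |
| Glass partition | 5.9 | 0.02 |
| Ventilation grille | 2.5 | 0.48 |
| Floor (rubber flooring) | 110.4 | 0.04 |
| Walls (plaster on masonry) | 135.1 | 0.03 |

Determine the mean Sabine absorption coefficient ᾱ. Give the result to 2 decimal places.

0.21

S = Σ Sᵢ = 110.4 + 5.9 + 2.5 + 110.4 + 135.1 = 364.3 m².
Weighted sum Σ Sα = 74.923.
ᾱ = A/S = 0.21.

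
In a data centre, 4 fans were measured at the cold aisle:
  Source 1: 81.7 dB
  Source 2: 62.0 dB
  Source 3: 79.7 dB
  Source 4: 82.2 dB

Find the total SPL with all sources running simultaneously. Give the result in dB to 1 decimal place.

Converting to relative power and adding: 10^(81.7/10) + 10^(62.0/10) + 10^(79.7/10) + 10^(82.2/10) = 4.088e+08.
Back to dB: 10·log₁₀ Σ = 86.1 dB.

86.1 dB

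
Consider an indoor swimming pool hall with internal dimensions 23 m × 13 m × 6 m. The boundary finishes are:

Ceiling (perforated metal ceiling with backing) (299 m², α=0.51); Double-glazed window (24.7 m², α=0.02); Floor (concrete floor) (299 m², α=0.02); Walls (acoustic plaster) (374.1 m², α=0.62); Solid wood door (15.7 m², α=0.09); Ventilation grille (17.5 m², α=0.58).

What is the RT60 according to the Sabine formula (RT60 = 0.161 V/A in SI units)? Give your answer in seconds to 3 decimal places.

Equivalent absorption area: A = 299*0.51 + 24.7*0.02 + 299*0.02 + 374.1*0.62 + 15.7*0.09 + 17.5*0.58 = 402.469 m².
Room volume: 1794 m³.
Sabine: RT60 = 0.161 × 1794 / 402.469 = 0.718 s.

0.718 sec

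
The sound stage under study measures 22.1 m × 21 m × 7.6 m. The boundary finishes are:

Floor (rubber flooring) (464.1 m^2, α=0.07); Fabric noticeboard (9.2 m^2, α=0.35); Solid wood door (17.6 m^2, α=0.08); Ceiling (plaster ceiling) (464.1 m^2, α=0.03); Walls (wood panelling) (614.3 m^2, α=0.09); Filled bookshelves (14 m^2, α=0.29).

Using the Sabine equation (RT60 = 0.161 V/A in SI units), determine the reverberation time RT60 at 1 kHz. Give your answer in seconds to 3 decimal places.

A = Σ Sᵢαᵢ = 464.1*0.07 + 9.2*0.35 + 17.6*0.08 + 464.1*0.03 + 614.3*0.09 + 14*0.29 = 110.385 sabins.
Volume V = 22.1 × 21 × 7.6 = 3527.16 m³.
Sabine: RT60 = 0.161 × 3527.16 / 110.385 = 5.144 s.

5.144 s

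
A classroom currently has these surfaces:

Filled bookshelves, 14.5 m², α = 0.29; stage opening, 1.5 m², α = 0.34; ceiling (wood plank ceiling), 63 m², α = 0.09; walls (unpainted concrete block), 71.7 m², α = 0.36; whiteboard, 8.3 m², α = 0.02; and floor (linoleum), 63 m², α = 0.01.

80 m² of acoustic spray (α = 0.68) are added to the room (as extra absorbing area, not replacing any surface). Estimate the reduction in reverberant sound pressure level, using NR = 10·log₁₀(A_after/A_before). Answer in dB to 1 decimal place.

3.9 dB

Equivalent absorption area: A_before = 14.5×0.29 + 1.5×0.34 + 63×0.09 + 71.7×0.36 + 8.3×0.02 + 63×0.01 = 36.993 m².
Added absorption = 80 × 0.68 = 54.400 sabins.
A_after = 36.993 + 54.400 = 91.393 sabins.
Reduction = 10 log₁₀(A_after/A_before) = 10 log₁₀(2.4705) = 3.9 dB.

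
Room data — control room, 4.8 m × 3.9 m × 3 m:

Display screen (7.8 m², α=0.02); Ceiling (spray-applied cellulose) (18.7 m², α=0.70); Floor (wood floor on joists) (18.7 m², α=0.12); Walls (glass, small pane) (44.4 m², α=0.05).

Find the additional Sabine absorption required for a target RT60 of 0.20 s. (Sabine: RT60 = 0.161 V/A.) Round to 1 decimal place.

27.5 sabins

A₁ = Σ Sᵢαᵢ = 7.8×0.02 + 18.7×0.70 + 18.7×0.12 + 44.4×0.05 = 17.710 sabins.
V = 56.16 m³. Required absorption A₂ = 0.161 × 56.16 / 0.20 = 45.209 sabins.
ΔA = A₂ − A₁ = 45.209 − 17.710 = 27.5 sabins.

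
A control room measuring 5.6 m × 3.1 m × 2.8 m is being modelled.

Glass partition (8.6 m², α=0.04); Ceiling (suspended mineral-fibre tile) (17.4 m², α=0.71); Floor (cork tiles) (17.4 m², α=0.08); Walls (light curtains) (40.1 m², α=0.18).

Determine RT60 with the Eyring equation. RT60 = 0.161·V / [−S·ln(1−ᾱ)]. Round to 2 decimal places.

Total surface area S = 8.6 + 17.4 + 17.4 + 40.1 = 83.5 m².
Σ(Sᵢαᵢ) = 8.6×0.04 + 17.4×0.71 + 17.4×0.08 + 40.1×0.18 = 21.308.
ᾱ = 21.308 / 83.5 = 0.2552.
−S·ln(1−ᾱ) = −83.5 × ln(1 − 0.2552) = 24.602.
V = 5.6 × 3.1 × 2.8 = 48.608 m³.
RT60 = 0.161 × 48.608 / 24.602 = 0.32 s.

0.32 s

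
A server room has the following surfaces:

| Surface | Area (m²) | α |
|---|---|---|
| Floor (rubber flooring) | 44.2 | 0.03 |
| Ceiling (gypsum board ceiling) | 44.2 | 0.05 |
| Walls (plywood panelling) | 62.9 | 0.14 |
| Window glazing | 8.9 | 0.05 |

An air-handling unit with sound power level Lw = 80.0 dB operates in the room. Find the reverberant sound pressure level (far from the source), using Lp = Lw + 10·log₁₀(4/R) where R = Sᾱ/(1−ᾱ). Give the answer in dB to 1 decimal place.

74.6 dB

A = 12.787 sabins; S = 160.2 m².
ᾱ = 12.787/160.2 = 0.0798; R = Sᾱ/(1−ᾱ) = 12.787/(1−0.0798) = 13.896 m².
Lp = 80.0 + 10·log₁₀(4/13.896) = 80.0 + (-5.41) = 74.6 dB.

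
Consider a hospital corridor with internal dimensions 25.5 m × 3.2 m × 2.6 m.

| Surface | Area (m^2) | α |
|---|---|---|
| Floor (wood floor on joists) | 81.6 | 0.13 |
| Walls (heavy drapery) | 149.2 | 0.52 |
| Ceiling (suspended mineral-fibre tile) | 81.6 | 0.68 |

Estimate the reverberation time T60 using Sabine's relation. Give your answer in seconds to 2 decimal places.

A = Σ Sᵢαᵢ = 81.6×0.13 + 149.2×0.52 + 81.6×0.68 = 143.680 sabins.
V = 25.5·3.2·2.6 = 212.16 m³.
T = 0.161 V/A = 0.161·212.16/143.680 = 0.24 s.

0.24 s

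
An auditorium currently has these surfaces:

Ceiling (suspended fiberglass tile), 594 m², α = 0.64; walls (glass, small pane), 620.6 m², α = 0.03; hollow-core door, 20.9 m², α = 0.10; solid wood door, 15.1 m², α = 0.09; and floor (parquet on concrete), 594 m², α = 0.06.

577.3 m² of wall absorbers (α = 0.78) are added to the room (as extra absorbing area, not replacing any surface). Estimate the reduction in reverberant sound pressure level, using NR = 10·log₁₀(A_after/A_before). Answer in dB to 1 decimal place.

3.1 dB

A_before = Σ Sᵢαᵢ = 594*0.64 + 620.6*0.03 + 20.9*0.10 + 15.1*0.09 + 594*0.06 = 437.867 sabins.
Treatment contributes 577.3·0.78 = 450.294 sabins.
A_after = 437.867 + 450.294 = 888.161 sabins.
Reduction = 10 log₁₀(A_after/A_before) = 10 log₁₀(2.0284) = 3.1 dB.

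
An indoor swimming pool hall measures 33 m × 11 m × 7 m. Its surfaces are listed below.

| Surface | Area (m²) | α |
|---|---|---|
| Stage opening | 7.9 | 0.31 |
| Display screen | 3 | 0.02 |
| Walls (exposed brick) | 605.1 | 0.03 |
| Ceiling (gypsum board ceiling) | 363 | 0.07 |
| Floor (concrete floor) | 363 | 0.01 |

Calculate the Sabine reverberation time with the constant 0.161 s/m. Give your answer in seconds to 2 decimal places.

Summing Sᵢαᵢ: 2.449 + 0.060 + 18.153 + 25.410 + 3.630 → A = 49.702 sabins.
V = 33·11·7 = 2541 m³.
Sabine: RT60 = 0.161 × 2541 / 49.702 = 8.23 s.

8.23 sec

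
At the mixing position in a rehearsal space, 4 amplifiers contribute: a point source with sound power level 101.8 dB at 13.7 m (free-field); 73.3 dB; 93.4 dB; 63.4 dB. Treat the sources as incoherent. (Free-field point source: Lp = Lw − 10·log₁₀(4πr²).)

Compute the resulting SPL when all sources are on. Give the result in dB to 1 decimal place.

93.5 dB

Source at 13.7 m: Lp = 101.8 − 10·log₁₀(4π·13.7²) = 101.8 − 10·log₁₀(2358.582) = 68.1 dB.
Σ 10^(Lᵢ/10) = 2.218e+09.
L_total = 10·log₁₀(2.218e+09) = 93.5 dB.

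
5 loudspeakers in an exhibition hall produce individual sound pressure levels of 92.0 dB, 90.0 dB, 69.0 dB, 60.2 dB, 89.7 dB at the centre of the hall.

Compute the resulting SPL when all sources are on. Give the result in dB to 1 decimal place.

Sum in the linear (power) domain: Σ 10^(Lᵢ/10) = 10^(92.0/10) + 10^(90.0/10) + 10^(69.0/10) + 10^(60.2/10) + 10^(89.7/10) = 3.527e+09.
Combined level = 10 log₁₀(3.527e+09) = 95.5 dB.

95.5 dB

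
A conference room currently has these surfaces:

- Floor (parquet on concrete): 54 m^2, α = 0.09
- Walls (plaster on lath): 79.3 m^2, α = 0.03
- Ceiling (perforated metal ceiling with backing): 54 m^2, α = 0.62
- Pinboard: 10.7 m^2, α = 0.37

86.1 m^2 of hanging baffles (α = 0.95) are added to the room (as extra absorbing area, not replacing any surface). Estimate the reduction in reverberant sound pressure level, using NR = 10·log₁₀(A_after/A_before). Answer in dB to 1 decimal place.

A_before = Σ Sᵢαᵢ = 54×0.09 + 79.3×0.03 + 54×0.62 + 10.7×0.37 = 44.678 sabins.
Added absorption = 86.1 × 0.95 = 81.795 sabins.
New total A_after = 126.473 sabins.
NR = 10·log₁₀(126.473/44.678) = 4.5 dB.

4.5 dB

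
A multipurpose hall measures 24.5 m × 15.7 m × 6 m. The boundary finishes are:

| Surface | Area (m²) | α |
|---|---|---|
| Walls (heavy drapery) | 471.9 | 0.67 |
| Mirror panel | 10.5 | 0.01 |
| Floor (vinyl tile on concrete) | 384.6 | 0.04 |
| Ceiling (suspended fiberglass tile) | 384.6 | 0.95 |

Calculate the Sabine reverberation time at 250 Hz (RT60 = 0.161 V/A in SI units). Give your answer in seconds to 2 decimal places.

0.53 sec

Summing Sᵢαᵢ: 316.173 + 0.105 + 15.384 + 365.370 → A = 697.032 sabins.
V = 24.5·15.7·6 = 2307.9 m³.
T = 0.161 V/A = 0.161·2307.9/697.032 = 0.53 s.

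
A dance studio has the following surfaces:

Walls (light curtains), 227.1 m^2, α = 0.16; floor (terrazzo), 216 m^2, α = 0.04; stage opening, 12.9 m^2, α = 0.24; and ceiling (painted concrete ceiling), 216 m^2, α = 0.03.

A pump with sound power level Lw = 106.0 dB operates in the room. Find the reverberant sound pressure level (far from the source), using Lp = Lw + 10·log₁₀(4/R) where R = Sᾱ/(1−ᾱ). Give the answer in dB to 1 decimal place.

94.3 dB

Σ(Sᵢαᵢ) = 227.1×0.16 + 216×0.04 + 12.9×0.24 + 216×0.03 = 54.552; total area S = 672.0 m^2.
ᾱ = 54.552/672.0 = 0.0812; R = Sᾱ/(1−ᾱ) = 54.552/(1−0.0812) = 59.373 m^2.
Lp = 106.0 + 10·log₁₀(4/59.373) = 106.0 + (-11.72) = 94.3 dB.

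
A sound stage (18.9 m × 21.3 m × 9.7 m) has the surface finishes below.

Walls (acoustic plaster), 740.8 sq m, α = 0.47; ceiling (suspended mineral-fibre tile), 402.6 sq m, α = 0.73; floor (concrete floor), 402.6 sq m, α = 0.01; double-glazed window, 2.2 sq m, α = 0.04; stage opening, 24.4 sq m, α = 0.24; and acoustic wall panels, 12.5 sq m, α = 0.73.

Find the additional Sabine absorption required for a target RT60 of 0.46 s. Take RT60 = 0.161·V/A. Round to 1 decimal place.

A₁ = Σ Sᵢαᵢ = 740.8·0.47 + 402.6·0.73 + 402.6·0.01 + 2.2·0.04 + 24.4·0.24 + 12.5·0.73 = 661.169 sabins.
Target A₂ = 0.161·3904.929/0.46 = 1366.725 sabins (V = 3904.929 m³).
ΔA = A₂ − A₁ = 1366.725 − 661.169 = 705.6 sabins.

705.6 sabins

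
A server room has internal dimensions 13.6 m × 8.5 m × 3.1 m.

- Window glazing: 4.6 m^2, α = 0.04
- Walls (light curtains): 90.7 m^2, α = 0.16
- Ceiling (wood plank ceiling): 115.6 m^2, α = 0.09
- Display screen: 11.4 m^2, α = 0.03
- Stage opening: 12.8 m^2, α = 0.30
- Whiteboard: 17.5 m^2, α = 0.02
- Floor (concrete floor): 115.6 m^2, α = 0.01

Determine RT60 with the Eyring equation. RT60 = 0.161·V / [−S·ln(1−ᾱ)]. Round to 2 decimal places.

S = Σ Sᵢ = 368.2 m^2.
Absorption A = 4.6·0.04 + 90.7·0.16 + 115.6·0.09 + 11.4·0.03 + 12.8·0.30 + 17.5·0.02 + 115.6·0.01 = 30.788 sabins.
Mean coefficient ᾱ = A/S = 0.0836.
−S·ln(1−ᾱ) = −368.2 × ln(1 − 0.0836) = 32.145.
V = 13.6 × 8.5 × 3.1 = 358.36 m³.
RT60 = 0.161 × 358.36 / 32.145 = 1.79 s.

1.79 sec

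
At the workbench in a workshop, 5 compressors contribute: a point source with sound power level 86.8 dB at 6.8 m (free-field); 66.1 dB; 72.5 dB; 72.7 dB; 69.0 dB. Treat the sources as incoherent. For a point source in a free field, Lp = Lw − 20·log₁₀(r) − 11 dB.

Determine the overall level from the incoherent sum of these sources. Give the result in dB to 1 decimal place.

76.9 dB

Source at 6.8 m: Lp = 86.8 − 20·log₁₀(6.8) − 11 = 59.1 dB.
Sum in the linear (power) domain: Σ 10^(Lᵢ/10) = 10^(59.1/10) + 10^(66.1/10) + 10^(72.5/10) + 10^(72.7/10) + 10^(69.0/10) = 4.923e+07.
Back to dB: 10·log₁₀ Σ = 76.9 dB.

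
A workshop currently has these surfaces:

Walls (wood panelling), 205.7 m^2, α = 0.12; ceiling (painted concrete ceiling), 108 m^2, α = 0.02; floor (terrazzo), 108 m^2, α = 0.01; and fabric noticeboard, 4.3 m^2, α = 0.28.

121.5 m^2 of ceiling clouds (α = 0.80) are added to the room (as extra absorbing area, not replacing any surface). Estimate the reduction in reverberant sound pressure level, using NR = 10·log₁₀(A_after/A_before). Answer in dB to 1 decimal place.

6.4 dB

A_before = Σ Sᵢαᵢ = 205.7×0.12 + 108×0.02 + 108×0.01 + 4.3×0.28 = 29.128 sabins.
Treatment contributes 121.5·0.80 = 97.200 sabins.
A_after = 29.128 + 97.200 = 126.328 sabins.
NR = 10·log₁₀(126.328/29.128) = 6.4 dB.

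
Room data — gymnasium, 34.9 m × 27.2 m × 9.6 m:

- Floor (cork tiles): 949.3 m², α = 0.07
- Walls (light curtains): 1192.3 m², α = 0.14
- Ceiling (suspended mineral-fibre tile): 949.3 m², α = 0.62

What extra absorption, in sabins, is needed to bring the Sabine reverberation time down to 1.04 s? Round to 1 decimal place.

Equivalent absorption area: A₁ = 949.3·0.07 + 1192.3·0.14 + 949.3·0.62 = 821.939 m².
For T = 1.04 s, need A₂ = 0.161·V/T = 0.161·9113.088/1.04 = 1410.776 sabins.
Shortfall: 1410.776 − 821.939 = 588.8 sabins.

588.8 sabins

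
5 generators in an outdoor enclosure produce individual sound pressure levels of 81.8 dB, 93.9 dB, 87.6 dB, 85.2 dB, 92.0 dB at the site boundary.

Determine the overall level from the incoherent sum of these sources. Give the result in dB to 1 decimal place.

Converting to relative power and adding: 10^(81.8/10) + 10^(93.9/10) + 10^(87.6/10) + 10^(85.2/10) + 10^(92.0/10) = 5.098e+09.
Back to dB: 10·log₁₀ Σ = 97.1 dB.

97.1 dB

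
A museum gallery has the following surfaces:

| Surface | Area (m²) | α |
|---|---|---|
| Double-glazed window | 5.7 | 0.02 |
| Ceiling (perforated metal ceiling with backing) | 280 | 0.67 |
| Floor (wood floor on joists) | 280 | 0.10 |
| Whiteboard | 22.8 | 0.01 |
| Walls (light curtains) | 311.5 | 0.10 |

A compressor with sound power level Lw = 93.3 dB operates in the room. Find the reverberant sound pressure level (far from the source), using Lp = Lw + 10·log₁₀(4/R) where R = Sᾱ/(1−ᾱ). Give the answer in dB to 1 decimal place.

74.0 dB

Σ(Sᵢαᵢ) = 5.7·0.02 + 280·0.67 + 280·0.10 + 22.8·0.01 + 311.5·0.10 = 247.092; total area S = 900.0 m².
ᾱ = 0.2745, so room constant R = A/(1−ᾱ) = 340.582 m².
Lp = 93.3 + 10·log₁₀(4/340.582) = 93.3 + (-19.30) = 74.0 dB.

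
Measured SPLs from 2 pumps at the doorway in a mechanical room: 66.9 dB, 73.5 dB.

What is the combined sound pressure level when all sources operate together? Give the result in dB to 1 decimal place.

74.4 dB

Σ 10^(Lᵢ/10) = 2.728e+07.
L_total = 10·log₁₀(2.728e+07) = 74.4 dB.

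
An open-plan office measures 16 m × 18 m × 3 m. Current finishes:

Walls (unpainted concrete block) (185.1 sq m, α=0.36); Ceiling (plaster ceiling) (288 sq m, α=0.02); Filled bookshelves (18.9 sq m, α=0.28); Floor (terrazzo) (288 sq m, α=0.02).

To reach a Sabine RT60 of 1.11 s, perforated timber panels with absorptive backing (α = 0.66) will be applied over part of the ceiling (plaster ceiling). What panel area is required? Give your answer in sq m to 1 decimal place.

65.4

Total absorption A₁ = 185.1×0.36 + 288×0.02 + 18.9×0.28 + 288×0.02
  = 66.636 + 5.760 + 5.292 + 5.760 = 83.448 sq m sabins.
Required A₂ = 0.161·864/1.11 = 125.319 sabins.
Absorption to add: 125.319 − 83.448 = 41.871 sabins.
Each sq m of panel replacing the ceiling (plaster ceiling) adds (0.66 − 0.02) = 0.64 sabins.
Panel area = 41.871 / 0.64 = 65.4 sq m.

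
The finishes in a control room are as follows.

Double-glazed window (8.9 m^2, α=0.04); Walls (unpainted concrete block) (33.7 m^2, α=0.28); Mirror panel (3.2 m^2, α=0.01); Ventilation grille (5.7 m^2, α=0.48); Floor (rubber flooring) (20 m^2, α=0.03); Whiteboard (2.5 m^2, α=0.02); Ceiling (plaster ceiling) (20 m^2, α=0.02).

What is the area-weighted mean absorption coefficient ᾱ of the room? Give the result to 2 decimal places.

Total surface area S = 94.0 m^2.
Σ(Sᵢαᵢ) = 8.9·0.04 + 33.7·0.28 + 3.2·0.01 + 5.7·0.48 + 20·0.03 + 2.5·0.02 + 20·0.02 = 13.610.
ᾱ = A/S = 0.14.

0.14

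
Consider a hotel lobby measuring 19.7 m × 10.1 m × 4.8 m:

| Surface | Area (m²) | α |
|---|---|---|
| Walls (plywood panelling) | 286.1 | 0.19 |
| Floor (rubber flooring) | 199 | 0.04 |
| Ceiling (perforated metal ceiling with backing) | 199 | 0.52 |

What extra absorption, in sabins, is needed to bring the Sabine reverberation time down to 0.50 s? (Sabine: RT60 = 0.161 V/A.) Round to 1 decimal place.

A₁ = Σ Sᵢαᵢ = 286.1·0.19 + 199·0.04 + 199·0.52 = 165.799 sabins.
Target A₂ = 0.161·955.056/0.50 = 307.528 sabins (V = 955.056 m³).
Shortfall: 307.528 − 165.799 = 141.7 sabins.

141.7 sabins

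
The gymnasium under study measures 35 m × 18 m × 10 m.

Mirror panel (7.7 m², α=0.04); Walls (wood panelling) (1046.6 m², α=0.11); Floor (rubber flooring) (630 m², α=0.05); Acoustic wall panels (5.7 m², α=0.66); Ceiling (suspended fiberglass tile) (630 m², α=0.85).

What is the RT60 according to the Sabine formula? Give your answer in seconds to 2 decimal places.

A = Σ Sᵢαᵢ = 7.7*0.04 + 1046.6*0.11 + 630*0.05 + 5.7*0.66 + 630*0.85 = 686.196 sabins.
Volume V = 35 × 18 × 10 = 6300 m³.
T = 0.161 V/A = 0.161·6300/686.196 = 1.48 s.

1.48 sec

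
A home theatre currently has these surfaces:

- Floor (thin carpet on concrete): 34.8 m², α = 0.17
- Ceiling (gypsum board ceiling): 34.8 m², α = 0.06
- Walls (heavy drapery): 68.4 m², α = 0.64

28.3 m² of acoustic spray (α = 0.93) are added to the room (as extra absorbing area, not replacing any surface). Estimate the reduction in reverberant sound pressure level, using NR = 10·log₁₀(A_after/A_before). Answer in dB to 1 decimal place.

1.8 dB

Summing Sᵢαᵢ: 5.916 + 2.088 + 43.776 → A_before = 51.780 sabins.
Treatment contributes 28.3·0.93 = 26.319 sabins.
A_after = 51.780 + 26.319 = 78.099 sabins.
Reduction = 10 log₁₀(A_after/A_before) = 10 log₁₀(1.5083) = 1.8 dB.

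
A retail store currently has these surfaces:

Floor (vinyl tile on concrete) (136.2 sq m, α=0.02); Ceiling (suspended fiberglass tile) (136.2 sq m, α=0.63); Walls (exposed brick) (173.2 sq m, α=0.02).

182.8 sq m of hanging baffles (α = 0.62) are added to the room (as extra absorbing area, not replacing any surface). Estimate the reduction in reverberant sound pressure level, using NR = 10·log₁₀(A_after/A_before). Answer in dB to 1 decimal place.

3.5 dB

Equivalent absorption area: A_before = 136.2×0.02 + 136.2×0.63 + 173.2×0.02 = 91.994 sq m.
Treatment contributes 182.8·0.62 = 113.336 sabins.
A_after = 91.994 + 113.336 = 205.330 sabins.
Reduction = 10 log₁₀(A_after/A_before) = 10 log₁₀(2.2320) = 3.5 dB.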